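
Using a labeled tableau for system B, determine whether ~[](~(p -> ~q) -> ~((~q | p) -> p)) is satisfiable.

1. ~[](~(p -> ~q) -> ~((~q | p) -> p)), 0
2. ~(~(p -> ~q) -> ~((~q | p) -> p)), 1
3. ~(p -> ~q), 1
4. (~q | p) -> p, 1
5. p, 1
6. q, 1
Accessibility: 0R0, 0R1, 1R0, 1R1

Satisfiable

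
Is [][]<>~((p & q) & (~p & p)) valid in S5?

Yes, valid

Tableau for the negation ~[][]<>~((p & q) & (~p & p)):
1. ~[][]<>~((p & q) & (~p & p)), w0
2. ~[]<>~((p & q) & (~p & p)), w1
3. ~<>~((p & q) & (~p & p)), w2
4. (p & q) & (~p & p), w0
5. p & q, w0
6. ~p & p, w0
7. p, w0
8. q, w0
9. ~p, w0
Accessibility: w0Rw0, w0Rw1, w0Rw2, w1Rw0, w1Rw1, w1Rw2, w2Rw0, w2Rw1, w2Rw2
Branch closes: p and ~p both at w0.
Every branch of the negation's tableau closes; the branch above is one of them.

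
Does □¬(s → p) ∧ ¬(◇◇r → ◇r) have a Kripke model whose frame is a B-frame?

Satisfiable

1. □¬(s → p) ∧ ¬(◇◇r → ◇r), 0
2. □¬(s → p), 0
3. ¬(◇◇r → ◇r), 0
4. ◇◇r, 0
5. ¬◇r, 0
6. ¬(s → p), 0
7. s, 0
8. ¬p, 0
9. ¬r, 0
10. ◇r, 1
11. ¬(s → p), 1
12. s, 1
13. ¬p, 1
14. ¬r, 1
15. r, 2
Accessibility: 0R0, 0R1, 1R0, 1R1, 1R2, 2R1, 2R2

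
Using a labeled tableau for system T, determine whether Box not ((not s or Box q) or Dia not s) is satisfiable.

1. Box not ((not s or Box q) or Dia not s), w0
2. not ((not s or Box q) or Dia not s), w0   [Box-rule on 1 via w0Rw0]
3. not (not s or Box q), w0   [neg-or-rule on 2]
4. not Dia not s, w0   [neg-or-rule on 2]
5. s, w0   [neg-or-rule on 3]
6. not Box q, w0   [neg-or-rule on 3]
7. not q, w1   [neg-Box-rule on 6: fresh world w1, w0Rw1]
8. not ((not s or Box q) or Dia not s), w1   [Box-rule on 1 via w0Rw1]
9. not (not s or Box q), w1   [neg-or-rule on 8]
10. not Dia not s, w1   [neg-or-rule on 8]
11. s, w1   [neg-or-rule on 9]
12. not Box q, w1   [neg-or-rule on 9]
13. not q, w2   [neg-Box-rule on 12: fresh world w2, w1Rw2]
14. s, w2   [neg-Dia-rule on 10 via w1Rw2]
Accessibility: w0Rw0, w0Rw1, w1Rw1, w1Rw2, w2Rw2

Satisfiable (open branch found)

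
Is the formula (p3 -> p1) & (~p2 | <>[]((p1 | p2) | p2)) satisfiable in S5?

Satisfiable (open branch found)

1. (p3 -> p1) & (~p2 | <>[]((p1 | p2) | p2)), w0
2. p3 -> p1, w0
3. ~p2 | <>[]((p1 | p2) | p2), w0
4. p1, w0
5. <>[]((p1 | p2) | p2), w0
6. []((p1 | p2) | p2), w1
7. (p1 | p2) | p2, w0
8. (p1 | p2) | p2, w1
9. p2, w0
10. p2, w1
Accessibility: w0Rw0, w0Rw1, w1Rw0, w1Rw1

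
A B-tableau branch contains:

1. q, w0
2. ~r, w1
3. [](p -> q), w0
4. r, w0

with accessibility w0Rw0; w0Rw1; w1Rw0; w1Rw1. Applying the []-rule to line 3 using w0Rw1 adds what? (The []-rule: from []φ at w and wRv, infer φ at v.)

p -> q, w1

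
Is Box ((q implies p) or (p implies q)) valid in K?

Tableau for the negation not Box ((q implies p) or (p implies q)):
1. not Box ((q implies p) or (p implies q)), w0
2. not ((q implies p) or (p implies q)), w1   [neg-Box-rule on 1: fresh world w1, w0Rw1]
3. not (q implies p), w1   [neg-or-rule on 2]
4. not (p implies q), w1   [neg-or-rule on 2]
5. q, w1   [neg-implies-rule on 3]
6. not p, w1   [neg-implies-rule on 3]
7. p, w1   [neg-implies-rule on 4]
8. not q, w1   [neg-implies-rule on 4]
Accessibility: w0Rw1
Branch closes: p and not p both at w1.
All branches of the negation close; one closing branch shown above.

Yes, valid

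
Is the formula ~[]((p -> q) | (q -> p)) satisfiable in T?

Unsatisfiable (every branch closes)

1. ~[]((p -> q) | (q -> p)), u
2. ~((p -> q) | (q -> p)), v   [~[]-rule on 1: fresh world v, uRv]
3. ~(p -> q), v   [~|-rule on 2]
4. ~(q -> p), v   [~|-rule on 2]
5. p, v   [~->-rule on 3]
6. ~q, v   [~->-rule on 3]
7. q, v   [~->-rule on 4]
8. ~p, v   [~->-rule on 4]
Accessibility: uRu, uRv, vRv
Branch closes: q and ~q both at v.
(One branch shown.) All branches close.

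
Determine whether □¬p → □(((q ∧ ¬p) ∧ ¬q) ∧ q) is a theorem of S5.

No, not valid

Tableau for the negation ¬(□¬p → □(((q ∧ ¬p) ∧ ¬q) ∧ q)):
1. ¬(□¬p → □(((q ∧ ¬p) ∧ ¬q) ∧ q)), w0
2. □¬p, w0
3. ¬□(((q ∧ ¬p) ∧ ¬q) ∧ q), w0
4. ¬p, w0
5. ¬(((q ∧ ¬p) ∧ ¬q) ∧ q), w1
6. ¬p, w1
7. ¬q, w1
Accessibility: w0Rw0, w0Rw1, w1Rw0, w1Rw1
The negation has an open branch (countermodel exists).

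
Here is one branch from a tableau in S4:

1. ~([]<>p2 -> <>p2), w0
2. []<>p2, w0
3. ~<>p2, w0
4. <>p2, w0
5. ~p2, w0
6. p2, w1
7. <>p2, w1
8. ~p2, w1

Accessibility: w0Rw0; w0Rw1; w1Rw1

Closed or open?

Closed

Both p2 and ~p2 appear at w1.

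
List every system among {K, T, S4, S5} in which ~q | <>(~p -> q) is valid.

K-tableau for the negation ~(~q | <>(~p -> q)):
1. ~(~q | <>(~p -> q)), w0
2. q, w0
3. ~<>(~p -> q), w0
Complete open branch: countermodel on a K-frame, so not valid in K.
T-tableau for the negation ~(~q | <>(~p -> q)):
1. ~(~q | <>(~p -> q)), w0
2. q, w0
3. ~<>(~p -> q), w0
4. ~(~p -> q), w0
5. ~p, w0
6. ~q, w0
Accessibility: w0Rw0
Branch closes: q and ~q both at w0.
Every branch closes (one shown): valid in T, hence also in S4, S5 (every theorem of T is a theorem of S4 and S5).

T, S4, S5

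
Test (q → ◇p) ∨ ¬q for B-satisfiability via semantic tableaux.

1. (q → ◇p) ∨ ¬q, 0
2. ¬q, 0
Accessibility: 0R0

Satisfiable (open branch found)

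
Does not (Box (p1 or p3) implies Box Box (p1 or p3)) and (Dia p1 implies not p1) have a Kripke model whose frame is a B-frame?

Satisfiable (open branch found)

1. not (Box (p1 or p3) implies Box Box (p1 or p3)) and (Dia p1 implies not p1), u
2. not (Box (p1 or p3) implies Box Box (p1 or p3)), u   [and-rule on 1]
3. Dia p1 implies not p1, u   [and-rule on 1]
4. Box (p1 or p3), u   [neg-implies-rule on 2]
5. not Box Box (p1 or p3), u   [neg-implies-rule on 2]
6. p1 or p3, u   [Box-rule on 4 via uRu]
7. not p1, u   [implies-rule on 3 (branches; this branch)]
8. p3, u   [or-rule on 6 (branches; this branch)]
9. not Box (p1 or p3), v   [neg-Box-rule on 5: fresh world v, uRv]
10. p1 or p3, v   [Box-rule on 4 via uRv]
11. p3, v   [or-rule on 10 (branches; this branch)]
12. not (p1 or p3), w   [neg-Box-rule on 9: fresh world w, vRw]
13. not p1, w   [neg-or-rule on 12]
14. not p3, w   [neg-or-rule on 12]
Accessibility: uRu, uRv, vRu, vRv, vRw, wRv, wRw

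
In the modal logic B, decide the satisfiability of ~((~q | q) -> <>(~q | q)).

1. ~((~q | q) -> <>(~q | q)), 0
2. ~q | q, 0
3. ~<>(~q | q), 0
4. ~(~q | q), 0
5. q, 0
6. ~q, 0
Accessibility: 0R0
Branch closes: q and ~q both at 0.
All branches of the tableau close; one closing branch shown above.

No, unsatisfiable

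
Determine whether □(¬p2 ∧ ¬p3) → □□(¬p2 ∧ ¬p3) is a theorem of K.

Tableau for the negation ¬(□(¬p2 ∧ ¬p3) → □□(¬p2 ∧ ¬p3)):
1. ¬(□(¬p2 ∧ ¬p3) → □□(¬p2 ∧ ¬p3)), 0
2. □(¬p2 ∧ ¬p3), 0   [¬→-rule on 1]
3. ¬□□(¬p2 ∧ ¬p3), 0   [¬→-rule on 1]
4. ¬□(¬p2 ∧ ¬p3), 1   [¬□-rule on 3: fresh world 1, 0R1]
5. ¬p2 ∧ ¬p3, 1   [□-rule on 2 via 0R1]
6. ¬p2, 1   [∧-rule on 5]
7. ¬p3, 1   [∧-rule on 5]
8. ¬(¬p2 ∧ ¬p3), 2   [¬□-rule on 4: fresh world 2, 1R2]
9. p3, 2   [¬∧-rule on 8 (branches; this branch)]
Accessibility: 0R1, 1R2
The negation has an open branch (countermodel exists).

No, not valid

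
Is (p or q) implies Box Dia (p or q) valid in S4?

Tableau for the negation not ((p or q) implies Box Dia (p or q)):
1. not ((p or q) implies Box Dia (p or q)), 0
2. p or q, 0
3. not Box Dia (p or q), 0
4. q, 0
5. not Dia (p or q), 1
6. not (p or q), 1
7. not p, 1
8. not q, 1
Accessibility: 0R0, 0R1, 1R1
The negation has an open branch (countermodel exists).

Not valid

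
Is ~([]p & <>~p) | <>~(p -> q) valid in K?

Tableau for the negation ~(~([]p & <>~p) | <>~(p -> q)):
1. ~(~([]p & <>~p) | <>~(p -> q)), u
2. []p & <>~p, u
3. ~<>~(p -> q), u
4. []p, u
5. <>~p, u
6. ~p, v
7. p -> q, v
8. p, v
Accessibility: uRv
Branch closes: p and ~p both at v.
All branches of the negation close; one closing branch shown above.

Valid in K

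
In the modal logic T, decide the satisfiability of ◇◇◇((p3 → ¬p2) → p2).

Satisfiable

1. ◇◇◇((p3 → ¬p2) → p2), w0
2. ◇◇((p3 → ¬p2) → p2), w1
3. ◇((p3 → ¬p2) → p2), w2
4. (p3 → ¬p2) → p2, w3
5. p2, w3
Accessibility: w0Rw0, w0Rw1, w1Rw1, w1Rw2, w2Rw2, w2Rw3, w3Rw3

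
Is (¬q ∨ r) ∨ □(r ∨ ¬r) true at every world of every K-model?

Tableau for the negation ¬((¬q ∨ r) ∨ □(r ∨ ¬r)):
1. ¬((¬q ∨ r) ∨ □(r ∨ ¬r)), u
2. ¬(¬q ∨ r), u
3. ¬□(r ∨ ¬r), u
4. q, u
5. ¬r, u
6. ¬(r ∨ ¬r), v
7. ¬r, v
8. r, v
Accessibility: uRv
Branch closes: r and ¬r both at v.
All branches of the negation close; one closing branch shown above.

Yes, valid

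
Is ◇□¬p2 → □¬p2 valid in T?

Invalid (countermodel exists)

Tableau for the negation ¬(◇□¬p2 → □¬p2):
1. ¬(◇□¬p2 → □¬p2), u
2. ◇□¬p2, u
3. ¬□¬p2, u
4. □¬p2, v
5. ¬p2, v
6. p2, w
Accessibility: uRu, uRv, uRw, vRv, wRw
The negation has an open branch (countermodel exists).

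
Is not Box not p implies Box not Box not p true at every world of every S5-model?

Yes, valid

Tableau for the negation not (not Box not p implies Box not Box not p):
1. not (not Box not p implies Box not Box not p), 0
2. not Box not p, 0   [neg-implies-rule on 1]
3. not Box not Box not p, 0   [neg-implies-rule on 1]
4. p, 1   [neg-Box-rule on 2: fresh world 1, 0R1]
5. Box not p, 2   [neg-Box-rule on 3: fresh world 2, 0R2]
6. not p, 0   [Box-rule on 5 via 2R0]
7. not p, 1   [Box-rule on 5 via 2R1]
Accessibility: 0R0, 0R1, 0R2, 1R0, 1R1, 1R2, 2R0, 2R1, 2R2
Branch closes: p and not p both at 1.
All branches of the negation close; one closing branch shown above.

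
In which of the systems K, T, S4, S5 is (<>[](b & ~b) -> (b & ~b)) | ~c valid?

T-tableau for the negation ~((<>[](b & ~b) -> (b & ~b)) | ~c):
1. ~((<>[](b & ~b) -> (b & ~b)) | ~c), 0
2. ~(<>[](b & ~b) -> (b & ~b)), 0
3. c, 0
4. <>[](b & ~b), 0
5. ~(b & ~b), 0
6. b, 0
7. [](b & ~b), 1
8. b & ~b, 1
9. b, 1
10. ~b, 1
Accessibility: 0R0, 0R1, 1R1
Branch closes: b and ~b both at 1.
Every branch closes (one shown): valid in T, hence also in S4, S5 (every theorem of T is a theorem of S4 and S5).
K-tableau for the negation ~((<>[](b & ~b) -> (b & ~b)) | ~c):
1. ~((<>[](b & ~b) -> (b & ~b)) | ~c), 0
2. ~(<>[](b & ~b) -> (b & ~b)), 0
3. c, 0
4. <>[](b & ~b), 0
5. ~(b & ~b), 0
6. b, 0
7. [](b & ~b), 1
Accessibility: 0R1
Complete open branch: countermodel on a K-frame, so not valid in K.

T, S4, S5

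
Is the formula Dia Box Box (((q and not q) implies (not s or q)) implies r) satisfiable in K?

Satisfiable

1. Dia Box Box (((q and not q) implies (not s or q)) implies r), u
2. Box Box (((q and not q) implies (not s or q)) implies r), v
Accessibility: uRv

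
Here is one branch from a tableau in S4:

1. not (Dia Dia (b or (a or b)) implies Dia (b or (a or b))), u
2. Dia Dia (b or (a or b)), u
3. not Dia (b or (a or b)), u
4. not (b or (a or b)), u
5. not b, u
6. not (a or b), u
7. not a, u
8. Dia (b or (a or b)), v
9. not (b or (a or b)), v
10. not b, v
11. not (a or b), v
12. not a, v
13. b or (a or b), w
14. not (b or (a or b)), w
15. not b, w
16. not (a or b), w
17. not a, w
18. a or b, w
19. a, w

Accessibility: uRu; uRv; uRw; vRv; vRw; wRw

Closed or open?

Both a and not a appear at w.

Yes, closed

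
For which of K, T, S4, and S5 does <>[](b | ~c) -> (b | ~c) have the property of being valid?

S5

S5-tableau for the negation ~(<>[](b | ~c) -> (b | ~c)):
1. ~(<>[](b | ~c) -> (b | ~c)), w0
2. <>[](b | ~c), w0
3. ~(b | ~c), w0
4. ~b, w0
5. c, w0
6. [](b | ~c), w1
7. b | ~c, w0
8. b | ~c, w1
9. ~c, w0
Accessibility: w0Rw0, w0Rw1, w1Rw0, w1Rw1
Branch closes: c and ~c both at w0.
Every branch closes (one shown): valid in S5.
S4-tableau for the negation ~(<>[](b | ~c) -> (b | ~c)):
1. ~(<>[](b | ~c) -> (b | ~c)), w0
2. <>[](b | ~c), w0
3. ~(b | ~c), w0
4. ~b, w0
5. c, w0
6. [](b | ~c), w1
7. b | ~c, w1
8. ~c, w1
Accessibility: w0Rw0, w0Rw1, w1Rw1
Complete open branch: countermodel on an S4-frame, so not valid in S4, nor in K, T (the same frame is also a K-frame and a T-frame).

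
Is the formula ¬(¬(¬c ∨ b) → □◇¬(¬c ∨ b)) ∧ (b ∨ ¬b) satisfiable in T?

1. ¬(¬(¬c ∨ b) → □◇¬(¬c ∨ b)) ∧ (b ∨ ¬b), w0
2. ¬(¬(¬c ∨ b) → □◇¬(¬c ∨ b)), w0
3. b ∨ ¬b, w0
4. ¬(¬c ∨ b), w0
5. ¬□◇¬(¬c ∨ b), w0
6. c, w0
7. ¬b, w0
8. ¬◇¬(¬c ∨ b), w1
9. ¬c ∨ b, w1
10. b, w1
Accessibility: w0Rw0, w0Rw1, w1Rw1

Satisfiable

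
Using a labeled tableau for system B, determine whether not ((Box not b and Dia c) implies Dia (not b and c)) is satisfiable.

Unsatisfiable

1. not ((Box not b and Dia c) implies Dia (not b and c)), 0
2. Box not b and Dia c, 0
3. not Dia (not b and c), 0
4. Box not b, 0
5. Dia c, 0
6. not (not b and c), 0
7. not b, 0
8. not c, 0
9. c, 1
10. not (not b and c), 1
11. not b, 1
12. not c, 1
Accessibility: 0R0, 0R1, 1R0, 1R1
Branch closes: c and not c both at 1.
All branches of the tableau close; one closing branch shown above.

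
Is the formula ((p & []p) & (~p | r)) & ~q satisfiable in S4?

Satisfiable

1. ((p & []p) & (~p | r)) & ~q, w0
2. (p & []p) & (~p | r), w0
3. ~q, w0
4. p & []p, w0
5. ~p | r, w0
6. p, w0
7. []p, w0
8. r, w0
Accessibility: w0Rw0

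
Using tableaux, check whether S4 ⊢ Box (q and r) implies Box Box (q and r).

Tableau for the negation not (Box (q and r) implies Box Box (q and r)):
1. not (Box (q and r) implies Box Box (q and r)), 0
2. Box (q and r), 0
3. not Box Box (q and r), 0
4. q and r, 0
5. q, 0
6. r, 0
7. not Box (q and r), 1
8. q and r, 1
9. q, 1
10. r, 1
11. not (q and r), 2
12. q and r, 2
13. q, 2
14. r, 2
15. not r, 2
Accessibility: 0R0, 0R1, 0R2, 1R1, 1R2, 2R2
Branch closes: r and not r both at 2.
Every branch of the negation's tableau closes; the branch above is one of them.

Yes, valid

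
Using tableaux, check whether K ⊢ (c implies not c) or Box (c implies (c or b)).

Tableau for the negation not ((c implies not c) or Box (c implies (c or b))):
1. not ((c implies not c) or Box (c implies (c or b))), u
2. not (c implies not c), u
3. not Box (c implies (c or b)), u
4. c, u
5. not (c implies (c or b)), v
6. c, v
7. not (c or b), v
8. not c, v
9. not b, v
Accessibility: uRv
Branch closes: c and not c both at v.
All branches of the negation close; one closing branch shown above.

Yes, valid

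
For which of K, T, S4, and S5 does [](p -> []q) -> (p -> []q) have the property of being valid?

T, S4, S5

T-tableau for the negation ~([](p -> []q) -> (p -> []q)):
1. ~([](p -> []q) -> (p -> []q)), u
2. [](p -> []q), u
3. ~(p -> []q), u
4. p, u
5. ~[]q, u
6. p -> []q, u
7. []q, u
8. q, u
9. ~q, v
10. p -> []q, v
11. q, v
Accessibility: uRu, uRv, vRv
Branch closes: q and ~q both at v.
Every branch closes (one shown): valid in T, hence also in S4, S5 (every theorem of T is a theorem of S4 and S5).
K-tableau for the negation ~([](p -> []q) -> (p -> []q)):
1. ~([](p -> []q) -> (p -> []q)), u
2. [](p -> []q), u
3. ~(p -> []q), u
4. p, u
5. ~[]q, u
6. ~q, v
7. p -> []q, v
8. []q, v
Accessibility: uRv
Complete open branch: countermodel on a K-frame, so not valid in K.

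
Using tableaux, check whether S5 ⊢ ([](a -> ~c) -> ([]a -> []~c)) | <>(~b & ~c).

Valid in S5

Tableau for the negation ~(([](a -> ~c) -> ([]a -> []~c)) | <>(~b & ~c)):
1. ~(([](a -> ~c) -> ([]a -> []~c)) | <>(~b & ~c)), u
2. ~([](a -> ~c) -> ([]a -> []~c)), u
3. ~<>(~b & ~c), u
4. [](a -> ~c), u
5. ~([]a -> []~c), u
6. []a, u
7. ~[]~c, u
8. ~(~b & ~c), u
9. a -> ~c, u
10. a, u
11. b, u
12. ~c, u
13. c, v
14. ~(~b & ~c), v
15. a -> ~c, v
16. a, v
17. ~c, v
Accessibility: uRu, uRv, vRu, vRv
Branch closes: c and ~c both at v.
Every branch of the negation's tableau closes; the branch above is one of them.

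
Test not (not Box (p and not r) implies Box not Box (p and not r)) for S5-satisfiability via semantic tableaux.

Unsatisfiable (every branch closes)

1. not (not Box (p and not r) implies Box not Box (p and not r)), 0
2. not Box (p and not r), 0
3. not Box not Box (p and not r), 0
4. not (p and not r), 1
5. r, 1
6. Box (p and not r), 2
7. p and not r, 0
8. p, 0
9. not r, 0
10. p and not r, 1
11. p, 1
12. not r, 1
Accessibility: 0R0, 0R1, 0R2, 1R0, 1R1, 1R2, 2R0, 2R1, 2R2
Branch closes: r and not r both at 1.
All branches of the tableau close; one closing branch shown above.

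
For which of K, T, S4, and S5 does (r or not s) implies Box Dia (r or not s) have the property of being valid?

S5

S5-tableau for the negation not ((r or not s) implies Box Dia (r or not s)):
1. not ((r or not s) implies Box Dia (r or not s)), 0
2. r or not s, 0
3. not Box Dia (r or not s), 0
4. not s, 0
5. not Dia (r or not s), 1
6. not (r or not s), 0
7. not r, 0
8. s, 0
Accessibility: 0R0, 0R1, 1R0, 1R1
Branch closes: s and not s both at 0.
Every branch closes (one shown): valid in S5.
S4-tableau for the negation not ((r or not s) implies Box Dia (r or not s)):
1. not ((r or not s) implies Box Dia (r or not s)), 0
2. r or not s, 0
3. not Box Dia (r or not s), 0
4. not s, 0
5. not Dia (r or not s), 1
6. not (r or not s), 1
7. not r, 1
8. s, 1
Accessibility: 0R0, 0R1, 1R1
Complete open branch: countermodel on an S4-frame, so not valid in S4, nor in K, T (the same frame is also a K-frame and a T-frame).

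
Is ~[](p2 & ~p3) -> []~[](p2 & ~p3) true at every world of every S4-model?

Invalid (countermodel exists)

Tableau for the negation ~(~[](p2 & ~p3) -> []~[](p2 & ~p3)):
1. ~(~[](p2 & ~p3) -> []~[](p2 & ~p3)), u
2. ~[](p2 & ~p3), u
3. ~[]~[](p2 & ~p3), u
4. ~(p2 & ~p3), v
5. p3, v
6. [](p2 & ~p3), w
7. p2 & ~p3, w
8. p2, w
9. ~p3, w
Accessibility: uRu, uRv, uRw, vRv, wRw
The negation has an open branch (countermodel exists).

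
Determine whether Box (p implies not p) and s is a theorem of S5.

Not valid

Tableau for the negation not (Box (p implies not p) and s):
1. not (Box (p implies not p) and s), w0
2. not s, w0
Accessibility: w0Rw0
The negation has an open branch (countermodel exists).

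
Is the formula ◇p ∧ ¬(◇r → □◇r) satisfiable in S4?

Yes, satisfiable

1. ◇p ∧ ¬(◇r → □◇r), u
2. ◇p, u
3. ¬(◇r → □◇r), u
4. ◇r, u
5. ¬□◇r, u
6. p, v
7. r, w
8. ¬◇r, x
9. ¬r, x
Accessibility: uRu, uRv, uRw, uRx, vRv, wRw, xRx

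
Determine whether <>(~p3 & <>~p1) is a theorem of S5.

Tableau for the negation ~<>(~p3 & <>~p1):
1. ~<>(~p3 & <>~p1), w0
2. ~(~p3 & <>~p1), w0   [~<>-rule on 1 via w0Rw0]
3. ~<>~p1, w0   [~&-rule on 2 (branches; this branch)]
4. p1, w0   [~<>-rule on 3 via w0Rw0]
Accessibility: w0Rw0
The negation has an open branch (countermodel exists).

Invalid (countermodel exists)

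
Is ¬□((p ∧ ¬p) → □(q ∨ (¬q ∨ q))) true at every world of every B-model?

Tableau for the negation □((p ∧ ¬p) → □(q ∨ (¬q ∨ q))):
1. □((p ∧ ¬p) → □(q ∨ (¬q ∨ q))), 0
2. (p ∧ ¬p) → □(q ∨ (¬q ∨ q)), 0   [□-rule on 1 via 0R0]
3. □(q ∨ (¬q ∨ q)), 0   [→-rule on 2 (branches; this branch)]
4. q ∨ (¬q ∨ q), 0   [□-rule on 3 via 0R0]
5. ¬q ∨ q, 0   [∨-rule on 4 (branches; this branch)]
6. q, 0   [∨-rule on 5 (branches; this branch)]
Accessibility: 0R0
The negation has an open branch (countermodel exists).

Not valid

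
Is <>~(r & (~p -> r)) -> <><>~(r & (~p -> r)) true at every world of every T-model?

Tableau for the negation ~(<>~(r & (~p -> r)) -> <><>~(r & (~p -> r))):
1. ~(<>~(r & (~p -> r)) -> <><>~(r & (~p -> r))), 0
2. <>~(r & (~p -> r)), 0
3. ~<><>~(r & (~p -> r)), 0
4. ~<>~(r & (~p -> r)), 0
5. r & (~p -> r), 0
6. r, 0
7. ~p -> r, 0
8. ~(r & (~p -> r)), 1
9. ~<>~(r & (~p -> r)), 1
10. r & (~p -> r), 1
11. r, 1
12. ~p -> r, 1
13. ~(~p -> r), 1
14. ~p, 1
15. ~r, 1
Accessibility: 0R0, 0R1, 1R1
Branch closes: r and ~r both at 1.
All branches of the negation close; one closing branch shown above.

Yes, valid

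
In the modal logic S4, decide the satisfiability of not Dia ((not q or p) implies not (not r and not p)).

Yes, satisfiable

1. not Dia ((not q or p) implies not (not r and not p)), u
2. not ((not q or p) implies not (not r and not p)), u
3. not q or p, u
4. not r and not p, u
5. not r, u
6. not p, u
7. not q, u
Accessibility: uRu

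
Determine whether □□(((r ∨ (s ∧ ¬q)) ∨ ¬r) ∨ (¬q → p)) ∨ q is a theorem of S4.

Tableau for the negation ¬(□□(((r ∨ (s ∧ ¬q)) ∨ ¬r) ∨ (¬q → p)) ∨ q):
1. ¬(□□(((r ∨ (s ∧ ¬q)) ∨ ¬r) ∨ (¬q → p)) ∨ q), 0
2. ¬□□(((r ∨ (s ∧ ¬q)) ∨ ¬r) ∨ (¬q → p)), 0
3. ¬q, 0
4. ¬□(((r ∨ (s ∧ ¬q)) ∨ ¬r) ∨ (¬q → p)), 1
5. ¬(((r ∨ (s ∧ ¬q)) ∨ ¬r) ∨ (¬q → p)), 2
6. ¬((r ∨ (s ∧ ¬q)) ∨ ¬r), 2
7. ¬(¬q → p), 2
8. ¬(r ∨ (s ∧ ¬q)), 2
9. r, 2
10. ¬q, 2
11. ¬p, 2
12. ¬r, 2
13. ¬(s ∧ ¬q), 2
Accessibility: 0R0, 0R1, 0R2, 1R1, 1R2, 2R2
Branch closes: r and ¬r both at 2.
All branches of the negation close; one closing branch shown above.

Valid in S4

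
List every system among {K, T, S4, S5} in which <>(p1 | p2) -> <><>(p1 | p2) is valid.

T, S4, S5

K-tableau for the negation ~(<>(p1 | p2) -> <><>(p1 | p2)):
1. ~(<>(p1 | p2) -> <><>(p1 | p2)), w0
2. <>(p1 | p2), w0
3. ~<><>(p1 | p2), w0
4. p1 | p2, w1
5. ~<>(p1 | p2), w1
6. p2, w1
Accessibility: w0Rw1
Complete open branch: countermodel on a K-frame, so not valid in K.
T-tableau for the negation ~(<>(p1 | p2) -> <><>(p1 | p2)):
1. ~(<>(p1 | p2) -> <><>(p1 | p2)), w0
2. <>(p1 | p2), w0
3. ~<><>(p1 | p2), w0
4. ~<>(p1 | p2), w0
5. ~(p1 | p2), w0
6. ~p1, w0
7. ~p2, w0
8. p1 | p2, w1
9. ~<>(p1 | p2), w1
10. ~(p1 | p2), w1
11. ~p1, w1
12. ~p2, w1
13. p2, w1
Accessibility: w0Rw0, w0Rw1, w1Rw1
Branch closes: p2 and ~p2 both at w1.
Every branch closes (one shown): valid in T, hence also in S4, S5 (every theorem of T is a theorem of S4 and S5).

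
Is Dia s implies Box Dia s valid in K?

Not valid

Tableau for the negation not (Dia s implies Box Dia s):
1. not (Dia s implies Box Dia s), u
2. Dia s, u
3. not Box Dia s, u
4. s, v
5. not Dia s, w
Accessibility: uRv, uRw
The negation has an open branch (countermodel exists).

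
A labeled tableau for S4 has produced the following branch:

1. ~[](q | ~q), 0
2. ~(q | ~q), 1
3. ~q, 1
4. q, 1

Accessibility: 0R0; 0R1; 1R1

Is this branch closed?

Closed

Both q and ~q appear at 1.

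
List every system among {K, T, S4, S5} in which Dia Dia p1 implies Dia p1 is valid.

S4, S5

T-tableau for the negation not (Dia Dia p1 implies Dia p1):
1. not (Dia Dia p1 implies Dia p1), w0
2. Dia Dia p1, w0
3. not Dia p1, w0
4. not p1, w0
5. Dia p1, w1
6. not p1, w1
7. p1, w2
Accessibility: w0Rw0, w0Rw1, w1Rw1, w1Rw2, w2Rw2
Complete open branch: countermodel on a T-frame, so not valid in T, nor in K (the same frame is also a K-frame).
S4-tableau for the negation not (Dia Dia p1 implies Dia p1):
1. not (Dia Dia p1 implies Dia p1), w0
2. Dia Dia p1, w0
3. not Dia p1, w0
4. not p1, w0
5. Dia p1, w1
6. not p1, w1
7. p1, w2
8. not p1, w2
Accessibility: w0Rw0, w0Rw1, w0Rw2, w1Rw1, w1Rw2, w2Rw2
Branch closes: p1 and not p1 both at w2.
Every branch closes (one shown): valid in S4, hence also in S5 (every theorem of S4 is a theorem of S5).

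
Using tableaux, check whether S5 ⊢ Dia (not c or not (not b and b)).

Valid

Tableau for the negation not Dia (not c or not (not b and b)):
1. not Dia (not c or not (not b and b)), u
2. not (not c or not (not b and b)), u
3. c, u
4. not b and b, u
5. not b, u
6. b, u
Accessibility: uRu
Branch closes: b and not b both at u.
Every branch of the negation's tableau closes; the branch above is one of them.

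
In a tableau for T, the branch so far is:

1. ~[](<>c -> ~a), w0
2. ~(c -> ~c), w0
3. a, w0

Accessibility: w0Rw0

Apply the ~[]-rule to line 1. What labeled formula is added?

a fresh world w1 with w0Rw1, and ~(<>c -> ~a) at w1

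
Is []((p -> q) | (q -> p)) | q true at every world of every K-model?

Valid in K

Tableau for the negation ~([]((p -> q) | (q -> p)) | q):
1. ~([]((p -> q) | (q -> p)) | q), u
2. ~[]((p -> q) | (q -> p)), u
3. ~q, u
4. ~((p -> q) | (q -> p)), v
5. ~(p -> q), v
6. ~(q -> p), v
7. p, v
8. ~q, v
9. q, v
10. ~p, v
Accessibility: uRv
Branch closes: q and ~q both at v.
Every branch of the negation's tableau closes; the branch above is one of them.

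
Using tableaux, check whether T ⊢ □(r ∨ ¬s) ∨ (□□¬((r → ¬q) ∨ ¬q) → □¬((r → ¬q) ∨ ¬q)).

Tableau for the negation ¬(□(r ∨ ¬s) ∨ (□□¬((r → ¬q) ∨ ¬q) → □¬((r → ¬q) ∨ ¬q))):
1. ¬(□(r ∨ ¬s) ∨ (□□¬((r → ¬q) ∨ ¬q) → □¬((r → ¬q) ∨ ¬q))), w0
2. ¬□(r ∨ ¬s), w0
3. ¬(□□¬((r → ¬q) ∨ ¬q) → □¬((r → ¬q) ∨ ¬q)), w0
4. □□¬((r → ¬q) ∨ ¬q), w0
5. ¬□¬((r → ¬q) ∨ ¬q), w0
6. □¬((r → ¬q) ∨ ¬q), w0
7. ¬((r → ¬q) ∨ ¬q), w0
8. ¬(r → ¬q), w0
9. q, w0
10. r, w0
11. ¬(r ∨ ¬s), w1
12. ¬r, w1
13. s, w1
14. □¬((r → ¬q) ∨ ¬q), w1
15. ¬((r → ¬q) ∨ ¬q), w1
16. ¬(r → ¬q), w1
17. q, w1
18. r, w1
Accessibility: w0Rw0, w0Rw1, w1Rw1
Branch closes: r and ¬r both at w1.
All branches of the negation close; one closing branch shown above.

Valid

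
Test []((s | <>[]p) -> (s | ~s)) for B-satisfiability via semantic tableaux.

Yes, satisfiable

1. []((s | <>[]p) -> (s | ~s)), 0
2. (s | <>[]p) -> (s | ~s), 0
3. s | ~s, 0
4. ~s, 0
Accessibility: 0R0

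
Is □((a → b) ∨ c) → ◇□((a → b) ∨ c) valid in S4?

Tableau for the negation ¬(□((a → b) ∨ c) → ◇□((a → b) ∨ c)):
1. ¬(□((a → b) ∨ c) → ◇□((a → b) ∨ c)), w0
2. □((a → b) ∨ c), w0
3. ¬◇□((a → b) ∨ c), w0
4. (a → b) ∨ c, w0
5. ¬□((a → b) ∨ c), w0
6. a → b, w0
7. b, w0
8. ¬((a → b) ∨ c), w1
9. ¬(a → b), w1
10. ¬c, w1
11. a, w1
12. ¬b, w1
13. (a → b) ∨ c, w1
14. ¬□((a → b) ∨ c), w1
15. a → b, w1
16. b, w1
Accessibility: w0Rw0, w0Rw1, w1Rw1
Branch closes: b and ¬b both at w1.
Every branch of the negation's tableau closes; the branch above is one of them.

Valid in S4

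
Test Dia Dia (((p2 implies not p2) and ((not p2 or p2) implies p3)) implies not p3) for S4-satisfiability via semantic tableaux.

Satisfiable (open branch found)

1. Dia Dia (((p2 implies not p2) and ((not p2 or p2) implies p3)) implies not p3), u
2. Dia (((p2 implies not p2) and ((not p2 or p2) implies p3)) implies not p3), v   [Dia-rule on 1: fresh world v, uRv]
3. ((p2 implies not p2) and ((not p2 or p2) implies p3)) implies not p3, w   [Dia-rule on 2: fresh world w, vRw]
4. not p3, w   [implies-rule on 3 (branches; this branch)]
Accessibility: uRu, uRv, uRw, vRv, vRw, wRw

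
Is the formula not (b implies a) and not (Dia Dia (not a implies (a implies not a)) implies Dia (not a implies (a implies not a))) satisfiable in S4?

1. not (b implies a) and not (Dia Dia (not a implies (a implies not a)) implies Dia (not a implies (a implies not a))), u
2. not (b implies a), u
3. not (Dia Dia (not a implies (a implies not a)) implies Dia (not a implies (a implies not a))), u
4. b, u
5. not a, u
6. Dia Dia (not a implies (a implies not a)), u
7. not Dia (not a implies (a implies not a)), u
8. not (not a implies (a implies not a)), u
9. not (a implies not a), u
10. a, u
Accessibility: uRu
Branch closes: a and not a both at u.
All branches of the tableau close; one closing branch shown above.

No, unsatisfiable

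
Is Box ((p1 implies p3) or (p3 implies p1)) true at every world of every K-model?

Valid in K

Tableau for the negation not Box ((p1 implies p3) or (p3 implies p1)):
1. not Box ((p1 implies p3) or (p3 implies p1)), u
2. not ((p1 implies p3) or (p3 implies p1)), v
3. not (p1 implies p3), v
4. not (p3 implies p1), v
5. p1, v
6. not p3, v
7. p3, v
8. not p1, v
Accessibility: uRv
Branch closes: p3 and not p3 both at v.
Every branch of the negation's tableau closes; the branch above is one of them.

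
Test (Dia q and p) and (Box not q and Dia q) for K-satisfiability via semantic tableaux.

Unsatisfiable (every branch closes)

1. (Dia q and p) and (Box not q and Dia q), w0
2. Dia q and p, w0
3. Box not q and Dia q, w0
4. Dia q, w0
5. p, w0
6. Box not q, w0
7. q, w1
8. not q, w1
Accessibility: w0Rw1
Branch closes: q and not q both at w1.
(One branch shown.) All branches close.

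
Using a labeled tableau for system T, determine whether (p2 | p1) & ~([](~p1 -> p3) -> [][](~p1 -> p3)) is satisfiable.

1. (p2 | p1) & ~([](~p1 -> p3) -> [][](~p1 -> p3)), w0
2. p2 | p1, w0
3. ~([](~p1 -> p3) -> [][](~p1 -> p3)), w0
4. [](~p1 -> p3), w0
5. ~[][](~p1 -> p3), w0
6. ~p1 -> p3, w0
7. p1, w0
8. p3, w0
9. ~[](~p1 -> p3), w1
10. ~p1 -> p3, w1
11. p3, w1
12. ~(~p1 -> p3), w2
13. ~p1, w2
14. ~p3, w2
Accessibility: w0Rw0, w0Rw1, w1Rw1, w1Rw2, w2Rw2

Satisfiable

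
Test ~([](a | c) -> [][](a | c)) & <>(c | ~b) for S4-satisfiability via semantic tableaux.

1. ~([](a | c) -> [][](a | c)) & <>(c | ~b), w0
2. ~([](a | c) -> [][](a | c)), w0
3. <>(c | ~b), w0
4. [](a | c), w0
5. ~[][](a | c), w0
6. a | c, w0
7. c, w0
8. c | ~b, w1
9. a | c, w1
10. ~b, w1
11. c, w1
12. ~[](a | c), w2
13. a | c, w2
14. c, w2
15. ~(a | c), w3
16. ~a, w3
17. ~c, w3
18. a | c, w3
19. c, w3
Accessibility: w0Rw0, w0Rw1, w0Rw2, w0Rw3, w1Rw1, w2Rw2, w2Rw3, w3Rw3
Branch closes: c and ~c both at w3.
Every branch closes; the branch above is one of them.

Unsatisfiable (every branch closes)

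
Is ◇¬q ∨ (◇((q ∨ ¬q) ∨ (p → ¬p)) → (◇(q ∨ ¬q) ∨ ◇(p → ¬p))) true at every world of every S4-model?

Tableau for the negation ¬(◇¬q ∨ (◇((q ∨ ¬q) ∨ (p → ¬p)) → (◇(q ∨ ¬q) ∨ ◇(p → ¬p)))):
1. ¬(◇¬q ∨ (◇((q ∨ ¬q) ∨ (p → ¬p)) → (◇(q ∨ ¬q) ∨ ◇(p → ¬p)))), u
2. ¬◇¬q, u
3. ¬(◇((q ∨ ¬q) ∨ (p → ¬p)) → (◇(q ∨ ¬q) ∨ ◇(p → ¬p))), u
4. ◇((q ∨ ¬q) ∨ (p → ¬p)), u
5. ¬(◇(q ∨ ¬q) ∨ ◇(p → ¬p)), u
6. ¬◇(q ∨ ¬q), u
7. ¬◇(p → ¬p), u
8. q, u
9. ¬(q ∨ ¬q), u
10. ¬q, u
Accessibility: uRu
Branch closes: q and ¬q both at u.
All branches of the negation close; one closing branch shown above.

Valid in S4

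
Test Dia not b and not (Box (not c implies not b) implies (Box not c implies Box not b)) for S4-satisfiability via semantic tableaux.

Unsatisfiable

1. Dia not b and not (Box (not c implies not b) implies (Box not c implies Box not b)), w0
2. Dia not b, w0
3. not (Box (not c implies not b) implies (Box not c implies Box not b)), w0
4. Box (not c implies not b), w0
5. not (Box not c implies Box not b), w0
6. Box not c, w0
7. not Box not b, w0
8. not c implies not b, w0
9. not c, w0
10. not b, w0
11. not b, w1
12. not c implies not b, w1
13. not c, w1
14. b, w2
15. not c implies not b, w2
16. not c, w2
17. not b, w2
Accessibility: w0Rw0, w0Rw1, w0Rw2, w1Rw1, w2Rw2
Branch closes: b and not b both at w2.
Every branch closes; the branch above is one of them.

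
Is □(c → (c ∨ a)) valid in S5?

Tableau for the negation ¬□(c → (c ∨ a)):
1. ¬□(c → (c ∨ a)), w0
2. ¬(c → (c ∨ a)), w1
3. c, w1
4. ¬(c ∨ a), w1
5. ¬c, w1
6. ¬a, w1
Accessibility: w0Rw0, w0Rw1, w1Rw0, w1Rw1
Branch closes: c and ¬c both at w1.
All branches of the negation close; one closing branch shown above.

Valid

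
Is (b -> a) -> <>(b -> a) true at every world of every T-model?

Tableau for the negation ~((b -> a) -> <>(b -> a)):
1. ~((b -> a) -> <>(b -> a)), 0
2. b -> a, 0   [~->-rule on 1]
3. ~<>(b -> a), 0   [~->-rule on 1]
4. ~(b -> a), 0   [~<>-rule on 3 via 0R0]
5. b, 0   [~->-rule on 4]
6. ~a, 0   [~->-rule on 4]
7. a, 0   [->-rule on 2 (branches; this branch)]
Accessibility: 0R0
Branch closes: a and ~a both at 0.
All branches of the negation close; one closing branch shown above.

Valid in T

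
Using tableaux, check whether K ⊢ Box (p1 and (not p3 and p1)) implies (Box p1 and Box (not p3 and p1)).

Tableau for the negation not (Box (p1 and (not p3 and p1)) implies (Box p1 and Box (not p3 and p1))):
1. not (Box (p1 and (not p3 and p1)) implies (Box p1 and Box (not p3 and p1))), 0
2. Box (p1 and (not p3 and p1)), 0   [neg-implies-rule on 1]
3. not (Box p1 and Box (not p3 and p1)), 0   [neg-implies-rule on 1]
4. not Box (not p3 and p1), 0   [neg-and-rule on 3 (branches; this branch)]
5. not (not p3 and p1), 1   [neg-Box-rule on 4: fresh world 1, 0R1]
6. p1 and (not p3 and p1), 1   [Box-rule on 2 via 0R1]
7. p1, 1   [and-rule on 6]
8. not p3 and p1, 1   [and-rule on 6]
9. not p3, 1   [and-rule on 8]
10. not p1, 1   [neg-and-rule on 5 (branches; this branch)]
Accessibility: 0R1
Branch closes: p1 and not p1 both at 1.
All branches of the negation close; one closing branch shown above.

Yes, valid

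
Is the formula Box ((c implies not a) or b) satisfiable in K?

1. Box ((c implies not a) or b), w0

Yes, satisfiable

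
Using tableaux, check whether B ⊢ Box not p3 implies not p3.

Tableau for the negation not (Box not p3 implies not p3):
1. not (Box not p3 implies not p3), u
2. Box not p3, u   [neg-implies-rule on 1]
3. p3, u   [neg-implies-rule on 1]
4. not p3, u   [Box-rule on 2 via uRu]
Accessibility: uRu
Branch closes: p3 and not p3 both at u.
All branches of the negation close; one closing branch shown above.

Yes, valid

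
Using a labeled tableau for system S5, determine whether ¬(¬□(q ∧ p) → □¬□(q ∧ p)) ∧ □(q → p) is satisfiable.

No, unsatisfiable

1. ¬(¬□(q ∧ p) → □¬□(q ∧ p)) ∧ □(q → p), w0
2. ¬(¬□(q ∧ p) → □¬□(q ∧ p)), w0   [∧-rule on 1]
3. □(q → p), w0   [∧-rule on 1]
4. ¬□(q ∧ p), w0   [¬→-rule on 2]
5. ¬□¬□(q ∧ p), w0   [¬→-rule on 2]
6. q → p, w0   [□-rule on 3 via w0Rw0]
7. p, w0   [→-rule on 6 (branches; this branch)]
8. ¬(q ∧ p), w1   [¬□-rule on 4: fresh world w1, w0Rw1]
9. q → p, w1   [□-rule on 3 via w0Rw1]
10. ¬p, w1   [¬∧-rule on 8 (branches; this branch)]
11. ¬q, w1   [→-rule on 9 (branches; this branch)]
12. □(q ∧ p), w2   [¬□-rule on 5: fresh world w2, w0Rw2]
13. q → p, w2   [□-rule on 3 via w0Rw2]
14. q ∧ p, w0   [□-rule on 12 via w2Rw0]
15. q, w0   [∧-rule on 14]
16. q ∧ p, w1   [□-rule on 12 via w2Rw1]
17. q, w1   [∧-rule on 16]
18. p, w1   [∧-rule on 16]
Accessibility: w0Rw0, w0Rw1, w0Rw2, w1Rw0, w1Rw1, w1Rw2, w2Rw0, w2Rw1, w2Rw2
Branch closes: q and ¬q both at w1.
All branches of the tableau close; one closing branch shown above.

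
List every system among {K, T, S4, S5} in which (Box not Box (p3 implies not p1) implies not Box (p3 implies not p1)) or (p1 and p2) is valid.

T, S4, S5

K-tableau for the negation not ((Box not Box (p3 implies not p1) implies not Box (p3 implies not p1)) or (p1 and p2)):
1. not ((Box not Box (p3 implies not p1) implies not Box (p3 implies not p1)) or (p1 and p2)), 0
2. not (Box not Box (p3 implies not p1) implies not Box (p3 implies not p1)), 0
3. not (p1 and p2), 0
4. Box not Box (p3 implies not p1), 0
5. Box (p3 implies not p1), 0
6. not p2, 0
Complete open branch: countermodel on a K-frame, so not valid in K.
T-tableau for the negation not ((Box not Box (p3 implies not p1) implies not Box (p3 implies not p1)) or (p1 and p2)):
1. not ((Box not Box (p3 implies not p1) implies not Box (p3 implies not p1)) or (p1 and p2)), 0
2. not (Box not Box (p3 implies not p1) implies not Box (p3 implies not p1)), 0
3. not (p1 and p2), 0
4. Box not Box (p3 implies not p1), 0
5. Box (p3 implies not p1), 0
6. not Box (p3 implies not p1), 0
7. p3 implies not p1, 0
8. not p2, 0
9. not p1, 0
10. not (p3 implies not p1), 1
11. p3, 1
12. p1, 1
13. not Box (p3 implies not p1), 1
14. p3 implies not p1, 1
15. not p1, 1
Accessibility: 0R0, 0R1, 1R1
Branch closes: p1 and not p1 both at 1.
Every branch closes (one shown): valid in T, hence also in S4, S5 (every theorem of T is a theorem of S4 and S5).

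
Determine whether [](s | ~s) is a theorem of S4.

Valid

Tableau for the negation ~[](s | ~s):
1. ~[](s | ~s), u
2. ~(s | ~s), v   [~[]-rule on 1: fresh world v, uRv]
3. ~s, v   [~|-rule on 2]
4. s, v   [~|-rule on 2]
Accessibility: uRu, uRv, vRv
Branch closes: s and ~s both at v.
All branches of the negation close; one closing branch shown above.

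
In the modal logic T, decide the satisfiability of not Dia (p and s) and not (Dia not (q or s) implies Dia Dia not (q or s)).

1. not Dia (p and s) and not (Dia not (q or s) implies Dia Dia not (q or s)), 0
2. not Dia (p and s), 0
3. not (Dia not (q or s) implies Dia Dia not (q or s)), 0
4. Dia not (q or s), 0
5. not Dia Dia not (q or s), 0
6. not (p and s), 0
7. not Dia not (q or s), 0
8. q or s, 0
9. not s, 0
10. q, 0
11. not (q or s), 1
12. not q, 1
13. not s, 1
14. not (p and s), 1
15. not Dia not (q or s), 1
16. q or s, 1
17. s, 1
Accessibility: 0R0, 0R1, 1R1
Branch closes: s and not s both at 1.
Every branch closes; the branch above is one of them.

Unsatisfiable (every branch closes)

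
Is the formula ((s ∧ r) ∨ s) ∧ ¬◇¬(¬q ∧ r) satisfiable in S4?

1. ((s ∧ r) ∨ s) ∧ ¬◇¬(¬q ∧ r), w0
2. (s ∧ r) ∨ s, w0
3. ¬◇¬(¬q ∧ r), w0
4. ¬q ∧ r, w0
5. ¬q, w0
6. r, w0
7. s, w0
Accessibility: w0Rw0

Satisfiable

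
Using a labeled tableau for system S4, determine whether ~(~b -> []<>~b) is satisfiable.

1. ~(~b -> []<>~b), w0
2. ~b, w0
3. ~[]<>~b, w0
4. ~<>~b, w1
5. b, w1
Accessibility: w0Rw0, w0Rw1, w1Rw1

Yes, satisfiable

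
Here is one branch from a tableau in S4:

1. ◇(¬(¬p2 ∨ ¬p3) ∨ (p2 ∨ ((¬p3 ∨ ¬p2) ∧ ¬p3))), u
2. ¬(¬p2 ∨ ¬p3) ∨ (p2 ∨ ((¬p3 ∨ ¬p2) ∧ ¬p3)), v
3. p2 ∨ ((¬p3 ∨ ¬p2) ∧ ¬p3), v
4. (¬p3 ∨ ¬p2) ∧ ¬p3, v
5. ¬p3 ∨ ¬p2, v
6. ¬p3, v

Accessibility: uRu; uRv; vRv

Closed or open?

No, open

No world carries both an atom and its negation.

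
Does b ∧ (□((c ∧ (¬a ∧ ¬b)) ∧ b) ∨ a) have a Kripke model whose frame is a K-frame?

1. b ∧ (□((c ∧ (¬a ∧ ¬b)) ∧ b) ∨ a), u
2. b, u
3. □((c ∧ (¬a ∧ ¬b)) ∧ b) ∨ a, u
4. a, u

Satisfiable (open branch found)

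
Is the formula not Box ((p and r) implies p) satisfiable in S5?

Unsatisfiable (every branch closes)

1. not Box ((p and r) implies p), u
2. not ((p and r) implies p), v
3. p and r, v
4. not p, v
5. p, v
6. r, v
Accessibility: uRu, uRv, vRu, vRv
Branch closes: p and not p both at v.
(One branch shown.) All branches close.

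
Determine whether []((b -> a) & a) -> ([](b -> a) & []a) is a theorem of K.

Yes, valid

Tableau for the negation ~([]((b -> a) & a) -> ([](b -> a) & []a)):
1. ~([]((b -> a) & a) -> ([](b -> a) & []a)), 0
2. []((b -> a) & a), 0   [~->-rule on 1]
3. ~([](b -> a) & []a), 0   [~->-rule on 1]
4. ~[](b -> a), 0   [~&-rule on 3 (branches; this branch)]
5. ~(b -> a), 1   [~[]-rule on 4: fresh world 1, 0R1]
6. b, 1   [~->-rule on 5]
7. ~a, 1   [~->-rule on 5]
8. (b -> a) & a, 1   [[]-rule on 2 via 0R1]
9. b -> a, 1   [&-rule on 8]
10. a, 1   [&-rule on 8]
Accessibility: 0R1
Branch closes: a and ~a both at 1.
All branches of the negation close; one closing branch shown above.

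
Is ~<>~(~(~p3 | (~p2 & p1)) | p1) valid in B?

Invalid (countermodel exists)

Tableau for the negation <>~(~(~p3 | (~p2 & p1)) | p1):
1. <>~(~(~p3 | (~p2 & p1)) | p1), w0
2. ~(~(~p3 | (~p2 & p1)) | p1), w1
3. ~p3 | (~p2 & p1), w1
4. ~p1, w1
5. ~p3, w1
Accessibility: w0Rw0, w0Rw1, w1Rw0, w1Rw1
The negation has an open branch (countermodel exists).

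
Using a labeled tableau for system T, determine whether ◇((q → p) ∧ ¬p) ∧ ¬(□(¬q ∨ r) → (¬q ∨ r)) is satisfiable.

1. ◇((q → p) ∧ ¬p) ∧ ¬(□(¬q ∨ r) → (¬q ∨ r)), w0
2. ◇((q → p) ∧ ¬p), w0
3. ¬(□(¬q ∨ r) → (¬q ∨ r)), w0
4. □(¬q ∨ r), w0
5. ¬(¬q ∨ r), w0
6. q, w0
7. ¬r, w0
8. ¬q ∨ r, w0
9. r, w0
Accessibility: w0Rw0
Branch closes: r and ¬r both at w0.
(One branch shown.) All branches close.

Unsatisfiable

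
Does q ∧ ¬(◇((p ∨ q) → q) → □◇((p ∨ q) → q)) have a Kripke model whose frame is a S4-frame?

1. q ∧ ¬(◇((p ∨ q) → q) → □◇((p ∨ q) → q)), w0
2. q, w0   [∧-rule on 1]
3. ¬(◇((p ∨ q) → q) → □◇((p ∨ q) → q)), w0   [∧-rule on 1]
4. ◇((p ∨ q) → q), w0   [¬→-rule on 3]
5. ¬□◇((p ∨ q) → q), w0   [¬→-rule on 3]
6. (p ∨ q) → q, w1   [◇-rule on 4: fresh world w1, w0Rw1]
7. q, w1   [→-rule on 6 (branches; this branch)]
8. ¬◇((p ∨ q) → q), w2   [¬□-rule on 5: fresh world w2, w0Rw2]
9. ¬((p ∨ q) → q), w2   [¬◇-rule on 8 via w2Rw2]
10. p ∨ q, w2   [¬→-rule on 9]
11. ¬q, w2   [¬→-rule on 9]
12. p, w2   [∨-rule on 10 (branches; this branch)]
Accessibility: w0Rw0, w0Rw1, w0Rw2, w1Rw1, w2Rw2

Yes, satisfiable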